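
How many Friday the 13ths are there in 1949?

1

Check the 13th of each month of 1949: Jan 13: Thu, Feb 13: Sun, Mar 13: Sun, Apr 13: Wed, May 13: Fri, Jun 13: Mon, Jul 13: Wed, Aug 13: Sat, Sep 13: Tue, Oct 13: Thu, Nov 13: Sun, Dec 13: Tue.
Friday occurs in May — 1 month.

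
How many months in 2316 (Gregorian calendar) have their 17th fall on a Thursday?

2

Check the 17th of each month of 2316: Jan 17: Mon, Feb 17: Thu, Mar 17: Fri, Apr 17: Mon, May 17: Wed, Jun 17: Sat, Jul 17: Mon, Aug 17: Thu, Sep 17: Sun, Oct 17: Tue, Nov 17: Fri, Dec 17: Sun.
Thursday occurs in February, August — 2 months.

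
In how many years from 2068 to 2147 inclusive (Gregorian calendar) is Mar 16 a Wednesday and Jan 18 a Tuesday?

Check each year's weekday for Mar 16 and Jan 18:
  2068: Fri/Wed  2069: Sat/Fri  2070: Sun/Sat  2071: Mon/Sun  2072: Wed/Mon  2073: Thu/Wed  2074: Fri/Thu  2075: Sat/Fri  2076: Mon/Sat  2077: Tue/Mon  2078: Wed/Tue ✓  2079: Thu/Wed  2080: Sat/Thu  2081: Sun/Sat  …(52 more)…  2134: Tue/Mon  2135: Wed/Tue ✓  2136: Fri/Wed  2137: Sat/Fri  2138: Sun/Sat  2139: Mon/Sun  2140: Wed/Mon  2141: Thu/Wed  2142: Fri/Thu  2143: Sat/Fri  2144: Mon/Sat  2145: Tue/Mon  2146: Wed/Tue ✓  2147: Thu/Wed
Both conditions hold in: 2078, 2089, 2095, 2101, 2107, 2118, 2129, 2135, 2146 — 9.

9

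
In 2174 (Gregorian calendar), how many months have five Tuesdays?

4

A month of length L has five Tuesdays iff its first Tuesday is on day ≤ L−28 (so day 1–3 in a 31-day month, 1–2 in a 30-day month, day 1 in a leap February).
Checking each month of 2174: Jan starts Sat (31d); Feb starts Tue (28d); Mar starts Tue (31d) ✓; Apr starts Fri (30d); May starts Sun (31d) ✓; Jun starts Wed (30d); Jul starts Fri (31d); Aug starts Mon (31d) ✓; Sep starts Thu (30d); Oct starts Sat (31d); Nov starts Tue (30d) ✓; Dec starts Thu (31d).
Five-Tuesday months: March, May, August, November → 4.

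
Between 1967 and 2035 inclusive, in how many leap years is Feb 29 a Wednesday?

Leap years in 1967–2035: 17 of them.
Feb 29 weekday advances by 5 (mod 7) from one leap year to the next four years later (or differs when a century non-leap intervenes).
Leap-day weekdays: 1968:Thu 1972:Tue 1976:Sun 1980:Fri 1984:Wed✓ 1988:Mon 1992:Sat 1996:Thu 2000:Tue 2004:Sun 2008:Fri 2012:Wed✓ 2016:Mon 2020:Sat 2024:Thu 2028:Tue 2032:Sun
Wednesday: 1984, 2012 → 2.

2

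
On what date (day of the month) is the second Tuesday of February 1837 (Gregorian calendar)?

February 1, 1837 is a Wednesday, so the first Tuesday is the 7th.
The second Tuesday is 7 + 7 = 14.

14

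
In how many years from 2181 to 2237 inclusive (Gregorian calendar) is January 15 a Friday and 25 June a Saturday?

Check each year's weekday for January 15 and 25 June:
  2181: Mon/Mon  2182: Tue/Tue  2183: Wed/Wed  2184: Thu/Fri  2185: Sat/Sat  2186: Sun/Sun  2187: Mon/Mon  2188: Tue/Wed  2189: Thu/Thu  2190: Fri/Fri  2191: Sat/Sat  2192: Sun/Mon  2193: Tue/Tue  2194: Wed/Wed  …(29 more)…  2224: Thu/Fri  2225: Sat/Sat  2226: Sun/Sun  2227: Mon/Mon  2228: Tue/Wed  2229: Thu/Thu  2230: Fri/Fri  2231: Sat/Sat  2232: Sun/Mon  2233: Tue/Tue  2234: Wed/Wed  2235: Thu/Thu  2236: Fri/Sat ✓  2237: Sun/Sun
Both conditions hold in: 2196, 2208, 2236 — 3.

3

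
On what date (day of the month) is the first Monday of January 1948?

5

January 1, 1948 is a Thursday, so the first Monday is the 5th.
The first Monday is 5 + 0 = 5.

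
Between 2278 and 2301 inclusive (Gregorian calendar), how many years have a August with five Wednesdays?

August has 31 days; it has five Wednesdays when Wednesday falls among the first (month-length − 28) days — i.e. when August 1 is one of Wednesday/Tuesday/Monday.
August 1 by year: 2278:Thu 2279:Fri 2280:Sun 2281:Mon✓ 2282:Tue✓ 2283:Wed✓ 2284:Fri 2285:Sat 2286:Sun 2287:Mon✓ 2288:Wed✓ 2289:Thu 2290:Fri 2291:Sat 2292:Mon✓ 2293:Tue✓ 2294:Wed✓ 2295:Thu 2296:Sat 2297:Sun 2298:Mon✓ 2299:Tue✓ 2300:Wed✓ 2301:Thu
Years with five Wednesdays: 2281, 2282, 2283, 2287, 2288, 2292, 2293, 2294, 2298, 2299, 2300 → 11.

11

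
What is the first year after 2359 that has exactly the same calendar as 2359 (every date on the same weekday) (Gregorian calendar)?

2370

Two years share a calendar iff Jan 1 falls on the same weekday and both are leap or both are common. 2359: Jan 1 is Thursday, common year.
2360: Jan 1 Friday, leap
2361: Jan 1 Sunday, common
2362: Jan 1 Monday, common
2363: Jan 1 Tuesday, common
2364: Jan 1 Wednesday, leap
2365: Jan 1 Friday, common
2366: Jan 1 Saturday, common
2367: Jan 1 Sunday, common
2368: Jan 1 Monday, leap
2369: Jan 1 Wednesday, common
2370: Jan 1 Thursday, common
2370 matches on both conditions.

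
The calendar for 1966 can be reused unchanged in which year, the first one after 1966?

1977

Two years share a calendar iff Jan 1 falls on the same weekday and both are leap or both are common. 1966: Jan 1 is Saturday, common year.
1967: Jan 1 Sunday, common
1968: Jan 1 Monday, leap
1969: Jan 1 Wednesday, common
1970: Jan 1 Thursday, common
1971: Jan 1 Friday, common
1972: Jan 1 Saturday, leap
1973: Jan 1 Monday, common
1974: Jan 1 Tuesday, common
1975: Jan 1 Wednesday, common
1976: Jan 1 Thursday, leap
1977: Jan 1 Saturday, common
1977 matches on both conditions.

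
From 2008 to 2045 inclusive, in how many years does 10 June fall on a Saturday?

5

Track 10 June's weekday year by year (advancing +1, or +2 across a Feb 29):
  2008: Tue  2009: Wed (+1)  2010: Thu (+1)  2011: Fri (+1)  2012: Sun (+2)
  2013: Mon (+1)  2014: Tue (+1)  2015: Wed (+1)  2016: Fri (+2)  2017: Sat (+1) ✓
  2018: Sun (+1)  2019: Mon (+1)  2020: Wed (+2)  2021: Thu (+1)  … (10 more years) …
  2032: Thu (+2)  2033: Fri (+1)  2034: Sat (+1) ✓  2035: Sun (+1)  2036: Tue (+2)
  2037: Wed (+1)  2038: Thu (+1)  2039: Fri (+1)  2040: Sun (+2)  2041: Mon (+1)
  2042: Tue (+1)  2043: Wed (+1)  2044: Fri (+2)  2045: Sat (+1) ✓
Saturday years: 2017, 2023, 2028, 2034, 2045 — 5 in total.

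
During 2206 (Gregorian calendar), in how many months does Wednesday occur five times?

5

A month of length L has five Wednesdays iff its first Wednesday is on day ≤ L−28 (so day 1–3 in a 31-day month, 1–2 in a 30-day month, day 1 in a leap February).
Checking each month of 2206: Jan starts Wed (31d) ✓; Feb starts Sat (28d); Mar starts Sat (31d); Apr starts Tue (30d) ✓; May starts Thu (31d); Jun starts Sun (30d); Jul starts Tue (31d) ✓; Aug starts Fri (31d); Sep starts Mon (30d); Oct starts Wed (31d) ✓; Nov starts Sat (30d); Dec starts Mon (31d) ✓.
Five-Wednesday months: January, April, July, October, December → 5.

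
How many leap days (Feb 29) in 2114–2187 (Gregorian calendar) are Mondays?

2

Leap years in 2114–2187: 18 of them.
Feb 29 weekday advances by 5 (mod 7) from one leap year to the next four years later (or differs when a century non-leap intervenes).
Leap-day weekdays: 2116:Sat 2120:Thu 2124:Tue 2128:Sun 2132:Fri 2136:Wed 2140:Mon✓ 2144:Sat 2148:Thu 2152:Tue 2156:Sun 2160:Fri 2164:Wed 2168:Mon✓ 2172:Sat 2176:Thu 2180:Tue 2184:Sun
Monday: 2140, 2168 → 2.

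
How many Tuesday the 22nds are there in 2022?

3

Check the 22nd of each month of 2022: Jan 22: Sat, Feb 22: Tue, Mar 22: Tue, Apr 22: Fri, May 22: Sun, Jun 22: Wed, Jul 22: Fri, Aug 22: Mon, Sep 22: Thu, Oct 22: Sat, Nov 22: Tue, Dec 22: Thu.
Tuesday occurs in February, March, November — 3 months.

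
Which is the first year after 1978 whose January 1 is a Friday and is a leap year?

1988

Jan 1 advances by 2 weekdays after a leap year and by 1 after a common year.
1978: Jan 1 is Sunday.
1979: Monday
1980: Tuesday (leap)
1981: Thursday
1982: Friday
1983: Saturday
1984: Sunday (leap)
1985: Tuesday
1986: Wednesday
1987: Thursday
1988: Friday (leap)
1988 begins on a Friday and is a leap year.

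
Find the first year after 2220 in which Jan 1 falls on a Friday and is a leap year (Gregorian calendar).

2236

Jan 1 advances by 2 weekdays after a leap year and by 1 after a common year.
2220: Jan 1 is Saturday (leap).
2221: Monday
2222: Tuesday
2223: Wednesday
2224: Thursday (leap)
2225: Saturday
2226: Sunday
2227: Monday
2228: Tuesday (leap)
2229: Thursday
2230: Friday
2231: Saturday
2232: Sunday (leap)
2233: Tuesday
2234: Wednesday
2235: Thursday
2236: Friday (leap)
2236 begins on a Friday and is a leap year.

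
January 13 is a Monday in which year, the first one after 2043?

From one year to the next, a fixed date's weekday advances by 1, or by 2 when a Feb 29 lies between the two dates.
2043: January 13 is Tuesday.
2044: Wednesday (+1)
2045: Friday (+2)
2046: Saturday (+1)
2047: Sunday (+1)
2048: Monday (+1)
January 13 falls on a Monday in 2048.

2048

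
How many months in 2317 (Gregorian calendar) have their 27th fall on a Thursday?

2

Check the 27th of each month of 2317: Jan 27: Sat, Feb 27: Tue, Mar 27: Tue, Apr 27: Fri, May 27: Sun, Jun 27: Wed, Jul 27: Fri, Aug 27: Mon, Sep 27: Thu, Oct 27: Sat, Nov 27: Tue, Dec 27: Thu.
Thursday occurs in September, December — 2 months.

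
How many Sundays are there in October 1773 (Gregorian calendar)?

5

October 1773 has 31 days and begins on Friday.
The first Sunday is October 3.
Sundays fall on 3, 10, 17, 24, 31 — that's 5.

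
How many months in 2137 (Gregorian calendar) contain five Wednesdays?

A month of length L has five Wednesdays iff its first Wednesday is on day ≤ L−28 (so day 1–3 in a 31-day month, 1–2 in a 30-day month, day 1 in a leap February).
Checking each month of 2137: Jan starts Tue (31d) ✓; Feb starts Fri (28d); Mar starts Fri (31d); Apr starts Mon (30d); May starts Wed (31d) ✓; Jun starts Sat (30d); Jul starts Mon (31d) ✓; Aug starts Thu (31d); Sep starts Sun (30d); Oct starts Tue (31d) ✓; Nov starts Fri (30d); Dec starts Sun (31d).
Five-Wednesday months: January, May, July, October → 4.

4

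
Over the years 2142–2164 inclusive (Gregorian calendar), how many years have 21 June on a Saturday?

Track 21 June's weekday year by year (advancing +1, or +2 across a Feb 29):
  2142: Thu  2143: Fri (+1)  2144: Sun (+2)  2145: Mon (+1)  2146: Tue (+1)
  2147: Wed (+1)  2148: Fri (+2)  2149: Sat (+1) ✓  2150: Sun (+1)  2151: Mon (+1)
  2152: Wed (+2)  2153: Thu (+1)  2154: Fri (+1)  2155: Sat (+1) ✓  2156: Mon (+2)
  2157: Tue (+1)  2158: Wed (+1)  2159: Thu (+1)  2160: Sat (+2) ✓  2161: Sun (+1)
  2162: Mon (+1)  2163: Tue (+1)  2164: Thu (+2)
Saturday years: 2149, 2155, 2160 — 3 in total.

3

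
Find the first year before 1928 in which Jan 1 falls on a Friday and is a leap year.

Jan 1 advances by 2 weekdays after a leap year and by 1 after a common year.
1928: Jan 1 is Sunday (leap).
1927: Saturday
1926: Friday
1925: Thursday
1924: Tuesday (leap)
1923: Monday
1922: Sunday
1921: Saturday
1920: Thursday (leap)
1919: Wednesday
1918: Tuesday
1917: Monday
1916: Saturday (leap)
1915: Friday
1914: Thursday
1913: Wednesday
1912: Monday (leap)
1911: Sunday
1910: Saturday
1909: Friday
1908: Wednesday (leap)
1907: Tuesday
1906: Monday
1905: Sunday
1904: Friday (leap)
1904 begins on a Friday and is a leap year.

1904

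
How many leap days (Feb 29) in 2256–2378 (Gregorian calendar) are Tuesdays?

4

Leap years in 2256–2378: 30 of them.
Feb 29 weekday advances by 5 (mod 7) from one leap year to the next four years later (or differs when a century non-leap intervenes).
Leap-day weekdays: 2256:Fri 2260:Wed 2264:Mon 2268:Sat 2272:Thu 2276:Tue✓ 2280:Sun 2284:Fri 2288:Wed 2292:Mon 2296:Sat 2304:Mon 2308:Sat …(4 more)… 2328:Wed 2332:Mon 2336:Sat 2340:Thu 2344:Tue✓ 2348:Sun 2352:Fri 2356:Wed 2360:Mon 2364:Sat 2368:Thu 2372:Tue✓ 2376:Sun
Tuesday: 2276, 2316, 2344, 2372 → 4.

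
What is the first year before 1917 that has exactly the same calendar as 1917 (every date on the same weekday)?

1906

Two years share a calendar iff Jan 1 falls on the same weekday and both are leap or both are common. 1917: Jan 1 is Monday, common year.
1916: Jan 1 Saturday, leap
1915: Jan 1 Friday, common
1914: Jan 1 Thursday, common
1913: Jan 1 Wednesday, common
1912: Jan 1 Monday, leap
1911: Jan 1 Sunday, common
1910: Jan 1 Saturday, common
1909: Jan 1 Friday, common
1908: Jan 1 Wednesday, leap
1907: Jan 1 Tuesday, common
1906: Jan 1 Monday, common
1906 matches on both conditions.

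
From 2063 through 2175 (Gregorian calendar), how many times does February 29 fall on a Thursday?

Leap years in 2063–2175: 27 of them.
Feb 29 weekday advances by 5 (mod 7) from one leap year to the next four years later (or differs when a century non-leap intervenes).
Leap-day weekdays: 2064:Fri 2068:Wed 2072:Mon 2076:Sat 2080:Thu✓ 2084:Tue 2088:Sun 2092:Fri 2096:Wed 2104:Fri 2108:Wed 2112:Mon 2116:Sat 2120:Thu✓ 2124:Tue 2128:Sun 2132:Fri 2136:Wed 2140:Mon 2144:Sat 2148:Thu✓ 2152:Tue 2156:Sun 2160:Fri 2164:Wed 2168:Mon 2172:Sat
Thursday: 2080, 2120, 2148 → 3.

3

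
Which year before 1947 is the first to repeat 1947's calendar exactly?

1941

Two years share a calendar iff Jan 1 falls on the same weekday and both are leap or both are common. 1947: Jan 1 is Wednesday, common year.
1946: Jan 1 Tuesday, common
1945: Jan 1 Monday, common
1944: Jan 1 Saturday, leap
1943: Jan 1 Friday, common
1942: Jan 1 Thursday, common
1941: Jan 1 Wednesday, common
1941 matches on both conditions.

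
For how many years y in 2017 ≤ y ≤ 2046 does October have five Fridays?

12

October has 31 days; it has five Fridays when Friday falls among the first (month-length − 28) days — i.e. when October 1 is one of Friday/Thursday/Wednesday.
October 1 by year: 2017:Sun 2018:Mon 2019:Tue 2020:Thu✓ 2021:Fri✓ 2022:Sat 2023:Sun 2024:Tue 2025:Wed✓ 2026:Thu✓ 2027:Fri✓ 2028:Sun 2029:Mon 2030:Tue 2031:Wed✓ 2032:Fri✓ 2033:Sat 2034:Sun 2035:Mon 2036:Wed✓ 2037:Thu✓ 2038:Fri✓ 2039:Sat 2040:Mon 2041:Tue 2042:Wed✓ 2043:Thu✓ 2044:Sat 2045:Sun 2046:Mon
Years with five Fridays: 2020, 2021, 2025, 2026, 2027, 2031, 2032, 2036, 2037, 2038, 2042, 2043 → 12.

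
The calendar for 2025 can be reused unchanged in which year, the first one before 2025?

Two years share a calendar iff Jan 1 falls on the same weekday and both are leap or both are common. 2025: Jan 1 is Wednesday, common year.
2024: Jan 1 Monday, leap
2023: Jan 1 Sunday, common
2022: Jan 1 Saturday, common
2021: Jan 1 Friday, common
2020: Jan 1 Wednesday, leap
2019: Jan 1 Tuesday, common
2018: Jan 1 Monday, common
2017: Jan 1 Sunday, common
2016: Jan 1 Friday, leap
2015: Jan 1 Thursday, common
2014: Jan 1 Wednesday, common
2014 matches on both conditions.

2014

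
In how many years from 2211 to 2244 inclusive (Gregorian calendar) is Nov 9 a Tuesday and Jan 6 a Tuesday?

Check each year's weekday for Nov 9 and Jan 6:
  2211: Sat/Sun  2212: Mon/Mon  2213: Tue/Wed  2214: Wed/Thu  2215: Thu/Fri  2216: Sat/Sat  2217: Sun/Mon  2218: Mon/Tue  2219: Tue/Wed  2220: Thu/Thu  2221: Fri/Sat  2222: Sat/Sun  2223: Sun/Mon  2224: Tue/Tue ✓  …(6 more)…  2231: Wed/Thu  2232: Fri/Fri  2233: Sat/Sun  2234: Sun/Mon  2235: Mon/Tue  2236: Wed/Wed  2237: Thu/Fri  2238: Fri/Sat  2239: Sat/Sun  2240: Mon/Mon  2241: Tue/Wed  2242: Wed/Thu  2243: Thu/Fri  2244: Sat/Sat
Both conditions hold in: 2224 — 1.

1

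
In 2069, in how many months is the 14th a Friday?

Check the 14th of each month of 2069: Jan 14: Mon, Feb 14: Thu, Mar 14: Thu, Apr 14: Sun, May 14: Tue, Jun 14: Fri, Jul 14: Sun, Aug 14: Wed, Sep 14: Sat, Oct 14: Mon, Nov 14: Thu, Dec 14: Sat.
Friday occurs in June — 1 month.

1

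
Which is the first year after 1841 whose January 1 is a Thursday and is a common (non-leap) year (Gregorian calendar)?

1846

Jan 1 advances by 2 weekdays after a leap year and by 1 after a common year.
1841: Jan 1 is Friday.
1842: Saturday
1843: Sunday
1844: Monday (leap)
1845: Wednesday
1846: Thursday
1846 begins on a Thursday and is a common year.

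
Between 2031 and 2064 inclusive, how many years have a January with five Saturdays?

January has 31 days; it has five Saturdays when Saturday falls among the first (month-length − 28) days — i.e. when January 1 is one of Saturday/Friday/Thursday.
January 1 by year: 2031:Wed 2032:Thu✓ 2033:Sat✓ 2034:Sun 2035:Mon 2036:Tue 2037:Thu✓ 2038:Fri✓ 2039:Sat✓ 2040:Sun 2041:Tue 2042:Wed 2043:Thu✓ 2044:Fri✓ 2045:Sun …(4 more)… 2050:Sat✓ 2051:Sun 2052:Mon 2053:Wed 2054:Thu✓ 2055:Fri✓ 2056:Sat✓ 2057:Mon 2058:Tue 2059:Wed 2060:Thu✓ 2061:Sat✓ 2062:Sun 2063:Mon 2064:Tue
Years with five Saturdays: 2032, 2033, 2037, 2038, 2039, 2043, 2044, 2049, 2050, 2054, 2055, 2056, 2060, 2061 → 14.

14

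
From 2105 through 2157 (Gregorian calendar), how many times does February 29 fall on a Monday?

2

Leap years in 2105–2157: 13 of them.
Feb 29 weekday advances by 5 (mod 7) from one leap year to the next four years later (or differs when a century non-leap intervenes).
Leap-day weekdays: 2108:Wed 2112:Mon✓ 2116:Sat 2120:Thu 2124:Tue 2128:Sun 2132:Fri 2136:Wed 2140:Mon✓ 2144:Sat 2148:Thu 2152:Tue 2156:Sun
Monday: 2112, 2140 → 2.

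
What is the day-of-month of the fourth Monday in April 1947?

April 1, 1947 is a Tuesday, so the first Monday is the 7th.
The fourth Monday is 7 + 21 = 28.

28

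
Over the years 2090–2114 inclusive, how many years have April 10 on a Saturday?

3

Track April 10's weekday year by year (advancing +1, or +2 across a Feb 29):
  2090: Mon  2091: Tue (+1)  2092: Thu (+2)  2093: Fri (+1)  2094: Sat (+1) ✓
  2095: Sun (+1)  2096: Tue (+2)  2097: Wed (+1)  2098: Thu (+1)  2099: Fri (+1)
  2100: Sat (+1) ✓  2101: Sun (+1)  2102: Mon (+1)  2103: Tue (+1)  2104: Thu (+2)
  2105: Fri (+1)  2106: Sat (+1) ✓  2107: Sun (+1)  2108: Tue (+2)  2109: Wed (+1)
  2110: Thu (+1)  2111: Fri (+1)  2112: Sun (+2)  2113: Mon (+1)  2114: Tue (+1)
Saturday years: 2094, 2100, 2106 — 3 in total.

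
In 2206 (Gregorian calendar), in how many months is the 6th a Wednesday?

1

Check the 6th of each month of 2206: Jan 6: Mon, Feb 6: Thu, Mar 6: Thu, Apr 6: Sun, May 6: Tue, Jun 6: Fri, Jul 6: Sun, Aug 6: Wed, Sep 6: Sat, Oct 6: Mon, Nov 6: Thu, Dec 6: Sat.
Wednesday occurs in August — 1 month.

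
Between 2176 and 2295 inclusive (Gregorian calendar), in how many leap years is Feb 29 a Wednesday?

Leap years in 2176–2295: 29 of them.
Feb 29 weekday advances by 5 (mod 7) from one leap year to the next four years later (or differs when a century non-leap intervenes).
Leap-day weekdays: 2176:Thu 2180:Tue 2184:Sun 2188:Fri 2192:Wed✓ 2196:Mon 2204:Wed✓ 2208:Mon 2212:Sat 2216:Thu 2220:Tue 2224:Sun 2228:Fri …(3 more)… 2244:Thu 2248:Tue 2252:Sun 2256:Fri 2260:Wed✓ 2264:Mon 2268:Sat 2272:Thu 2276:Tue 2280:Sun 2284:Fri 2288:Wed✓ 2292:Mon
Wednesday: 2192, 2204, 2232, 2260, 2288 → 5.

5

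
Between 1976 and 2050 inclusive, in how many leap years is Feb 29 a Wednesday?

3

Leap years in 1976–2050: 19 of them.
Feb 29 weekday advances by 5 (mod 7) from one leap year to the next four years later (or differs when a century non-leap intervenes).
Leap-day weekdays: 1976:Sun 1980:Fri 1984:Wed✓ 1988:Mon 1992:Sat 1996:Thu 2000:Tue 2004:Sun 2008:Fri 2012:Wed✓ 2016:Mon 2020:Sat 2024:Thu 2028:Tue 2032:Sun 2036:Fri 2040:Wed✓ 2044:Mon 2048:Sat
Wednesday: 1984, 2012, 2040 → 3.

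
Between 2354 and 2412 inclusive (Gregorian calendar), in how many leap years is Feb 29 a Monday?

2

Leap years in 2354–2412: 15 of them.
Feb 29 weekday advances by 5 (mod 7) from one leap year to the next four years later (or differs when a century non-leap intervenes).
Leap-day weekdays: 2356:Wed 2360:Mon✓ 2364:Sat 2368:Thu 2372:Tue 2376:Sun 2380:Fri 2384:Wed 2388:Mon✓ 2392:Sat 2396:Thu 2400:Tue 2404:Sun 2408:Fri 2412:Wed
Monday: 2360, 2388 → 2.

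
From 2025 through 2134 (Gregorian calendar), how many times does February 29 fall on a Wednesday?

Leap years in 2025–2134: 26 of them.
Feb 29 weekday advances by 5 (mod 7) from one leap year to the next four years later (or differs when a century non-leap intervenes).
Leap-day weekdays: 2028:Tue 2032:Sun 2036:Fri 2040:Wed✓ 2044:Mon 2048:Sat 2052:Thu 2056:Tue 2060:Sun 2064:Fri 2068:Wed✓ 2072:Mon 2076:Sat 2080:Thu 2084:Tue 2088:Sun 2092:Fri 2096:Wed✓ 2104:Fri 2108:Wed✓ 2112:Mon 2116:Sat 2120:Thu 2124:Tue 2128:Sun 2132:Fri
Wednesday: 2040, 2068, 2096, 2108 → 4.

4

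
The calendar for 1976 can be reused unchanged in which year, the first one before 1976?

Two years share a calendar iff Jan 1 falls on the same weekday and both are leap or both are common. 1976: Jan 1 is Thursday, leap year.
1975: Jan 1 Wednesday, common
1974: Jan 1 Tuesday, common
1973: Jan 1 Monday, common
1972: Jan 1 Saturday, leap
1971: Jan 1 Friday, common
1970: Jan 1 Thursday, common
1969: Jan 1 Wednesday, common
1968: Jan 1 Monday, leap
1967: Jan 1 Sunday, common
1966: Jan 1 Saturday, common
1965: Jan 1 Friday, common
1964: Jan 1 Wednesday, leap
1963: Jan 1 Tuesday, common
1962: Jan 1 Monday, common
1961: Jan 1 Sunday, common
1960: Jan 1 Friday, leap
1959: Jan 1 Thursday, common
1958: Jan 1 Wednesday, common
1957: Jan 1 Tuesday, common
1956: Jan 1 Sunday, leap
1955: Jan 1 Saturday, common
1954: Jan 1 Friday, common
1953: Jan 1 Thursday, common
1952: Jan 1 Tuesday, leap
1951: Jan 1 Monday, common
1950: Jan 1 Sunday, common
1949: Jan 1 Saturday, common
1948: Jan 1 Thursday, leap
1948 matches on both conditions.

1948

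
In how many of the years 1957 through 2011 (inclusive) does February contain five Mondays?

February has 28 days (29 in leap years); it has five Mondays when Monday falls among the first (month-length − 28) days — i.e. when February 1 is Monday in a leap year (never in a common year).
February 1 by year: 1957:Fri 1958:Sat 1959:Sun 1960:Mon✓ 1961:Wed 1962:Thu 1963:Fri 1964:Sat 1965:Mon 1966:Tue 1967:Wed 1968:Thu 1969:Sat 1970:Sun 1971:Mon …(25 more)… 1997:Sat 1998:Sun 1999:Mon 2000:Tue 2001:Thu 2002:Fri 2003:Sat 2004:Sun 2005:Tue 2006:Wed 2007:Thu 2008:Fri 2009:Sun 2010:Mon 2011:Tue
Years with five Mondays: 1960, 1988 → 2.

2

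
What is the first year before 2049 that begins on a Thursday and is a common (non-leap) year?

Jan 1 advances by 2 weekdays after a leap year and by 1 after a common year.
2049: Jan 1 is Friday.
2048: Wednesday (leap)
2047: Tuesday
2046: Monday
2045: Sunday
2044: Friday (leap)
2043: Thursday
2043 begins on a Thursday and is a common year.

2043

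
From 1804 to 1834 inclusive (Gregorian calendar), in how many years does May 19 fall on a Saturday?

5

Track May 19's weekday year by year (advancing +1, or +2 across a Feb 29):
  1804: Sat ✓  1805: Sun (+1)  1806: Mon (+1)  1807: Tue (+1)  1808: Thu (+2)
  1809: Fri (+1)  1810: Sat (+1) ✓  1811: Sun (+1)  1812: Tue (+2)  1813: Wed (+1)
  1814: Thu (+1)  1815: Fri (+1)  1816: Sun (+2)  1817: Mon (+1)  … (3 more years) …
  1821: Sat (+1) ✓  1822: Sun (+1)  1823: Mon (+1)  1824: Wed (+2)  1825: Thu (+1)
  1826: Fri (+1)  1827: Sat (+1) ✓  1828: Mon (+2)  1829: Tue (+1)  1830: Wed (+1)
  1831: Thu (+1)  1832: Sat (+2) ✓  1833: Sun (+1)  1834: Mon (+1)
Saturday years: 1804, 1810, 1821, 1827, 1832 — 5 in total.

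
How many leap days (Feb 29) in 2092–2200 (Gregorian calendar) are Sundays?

Leap years in 2092–2200: 26 of them.
Feb 29 weekday advances by 5 (mod 7) from one leap year to the next four years later (or differs when a century non-leap intervenes).
Leap-day weekdays: 2092:Fri 2096:Wed 2104:Fri 2108:Wed 2112:Mon 2116:Sat 2120:Thu 2124:Tue 2128:Sun✓ 2132:Fri 2136:Wed 2140:Mon 2144:Sat 2148:Thu 2152:Tue 2156:Sun✓ 2160:Fri 2164:Wed 2168:Mon 2172:Sat 2176:Thu 2180:Tue 2184:Sun✓ 2188:Fri 2192:Wed 2196:Mon
Sunday: 2128, 2156, 2184 → 3.

3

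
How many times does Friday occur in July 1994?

5

July 1994 has 31 days and begins on Friday.
The first Friday is July 1.
Fridays fall on 1, 8, 15, 22, 29 — that's 5.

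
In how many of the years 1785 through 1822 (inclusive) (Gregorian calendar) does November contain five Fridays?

12

November has 30 days; it has five Fridays when Friday falls among the first (month-length − 28) days — i.e. when November 1 is one of Friday/Thursday.
November 1 by year: 1785:Tue 1786:Wed 1787:Thu✓ 1788:Sat 1789:Sun 1790:Mon 1791:Tue 1792:Thu✓ 1793:Fri✓ 1794:Sat 1795:Sun 1796:Tue 1797:Wed 1798:Thu✓ 1799:Fri✓ …(8 more)… 1808:Tue 1809:Wed 1810:Thu✓ 1811:Fri✓ 1812:Sun 1813:Mon 1814:Tue 1815:Wed 1816:Fri✓ 1817:Sat 1818:Sun 1819:Mon 1820:Wed 1821:Thu✓ 1822:Fri✓
Years with five Fridays: 1787, 1792, 1793, 1798, 1799, 1804, 1805, 1810, 1811, 1816, 1821, 1822 → 12.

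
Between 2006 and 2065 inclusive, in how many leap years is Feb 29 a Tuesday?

Leap years in 2006–2065: 15 of them.
Feb 29 weekday advances by 5 (mod 7) from one leap year to the next four years later (or differs when a century non-leap intervenes).
Leap-day weekdays: 2008:Fri 2012:Wed 2016:Mon 2020:Sat 2024:Thu 2028:Tue✓ 2032:Sun 2036:Fri 2040:Wed 2044:Mon 2048:Sat 2052:Thu 2056:Tue✓ 2060:Sun 2064:Fri
Tuesday: 2028, 2056 → 2.

2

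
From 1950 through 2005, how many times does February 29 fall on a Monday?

2

Leap years in 1950–2005: 14 of them.
Feb 29 weekday advances by 5 (mod 7) from one leap year to the next four years later (or differs when a century non-leap intervenes).
Leap-day weekdays: 1952:Fri 1956:Wed 1960:Mon✓ 1964:Sat 1968:Thu 1972:Tue 1976:Sun 1980:Fri 1984:Wed 1988:Mon✓ 1992:Sat 1996:Thu 2000:Tue 2004:Sun
Monday: 1960, 1988 → 2.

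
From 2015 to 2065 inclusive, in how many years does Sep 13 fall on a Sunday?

Track Sep 13's weekday year by year (advancing +1, or +2 across a Feb 29):
  2015: Sun ✓  2016: Tue (+2)  2017: Wed (+1)  2018: Thu (+1)  2019: Fri (+1)
  2020: Sun (+2) ✓  2021: Mon (+1)  2022: Tue (+1)  2023: Wed (+1)  2024: Fri (+2)
  2025: Sat (+1)  2026: Sun (+1) ✓  2027: Mon (+1)  2028: Wed (+2)  … (23 more years) …
  2052: Fri (+2)  2053: Sat (+1)  2054: Sun (+1) ✓  2055: Mon (+1)  2056: Wed (+2)
  2057: Thu (+1)  2058: Fri (+1)  2059: Sat (+1)  2060: Mon (+2)  2061: Tue (+1)
  2062: Wed (+1)  2063: Thu (+1)  2064: Sat (+2)  2065: Sun (+1) ✓
Sunday years: 2015, 2020, 2026, 2037, 2043, 2048, 2054, 2065 — 8 in total.

8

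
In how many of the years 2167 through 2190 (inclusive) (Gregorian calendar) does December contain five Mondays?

December has 31 days; it has five Mondays when Monday falls among the first (month-length − 28) days — i.e. when December 1 is one of Monday/Sunday/Saturday.
December 1 by year: 2167:Tue 2168:Thu 2169:Fri 2170:Sat✓ 2171:Sun✓ 2172:Tue 2173:Wed 2174:Thu 2175:Fri 2176:Sun✓ 2177:Mon✓ 2178:Tue 2179:Wed 2180:Fri 2181:Sat✓ 2182:Sun✓ 2183:Mon✓ 2184:Wed 2185:Thu 2186:Fri 2187:Sat✓ 2188:Mon✓ 2189:Tue 2190:Wed
Years with five Mondays: 2170, 2171, 2176, 2177, 2181, 2182, 2183, 2187, 2188 → 9.

9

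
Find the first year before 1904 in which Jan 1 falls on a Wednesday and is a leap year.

1896

Jan 1 advances by 2 weekdays after a leap year and by 1 after a common year.
1904: Jan 1 is Friday (leap).
1903: Thursday
1902: Wednesday
1901: Tuesday
1900: Monday
1899: Sunday
1898: Saturday
1897: Friday
1896: Wednesday (leap)
1896 begins on a Wednesday and is a leap year.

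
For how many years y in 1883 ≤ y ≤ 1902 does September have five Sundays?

September has 30 days; it has five Sundays when Sunday falls among the first (month-length − 28) days — i.e. when September 1 is one of Sunday/Saturday.
September 1 by year: 1883:Sat✓ 1884:Mon 1885:Tue 1886:Wed 1887:Thu 1888:Sat✓ 1889:Sun✓ 1890:Mon 1891:Tue 1892:Thu 1893:Fri 1894:Sat✓ 1895:Sun✓ 1896:Tue 1897:Wed 1898:Thu 1899:Fri 1900:Sat✓ 1901:Sun✓ 1902:Mon
Years with five Sundays: 1883, 1888, 1889, 1894, 1895, 1900, 1901 → 7.

7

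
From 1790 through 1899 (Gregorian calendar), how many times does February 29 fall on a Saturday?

4

Leap years in 1790–1899: 26 of them.
Feb 29 weekday advances by 5 (mod 7) from one leap year to the next four years later (or differs when a century non-leap intervenes).
Leap-day weekdays: 1792:Wed 1796:Mon 1804:Wed 1808:Mon 1812:Sat✓ 1816:Thu 1820:Tue 1824:Sun 1828:Fri 1832:Wed 1836:Mon 1840:Sat✓ 1844:Thu 1848:Tue 1852:Sun 1856:Fri 1860:Wed 1864:Mon 1868:Sat✓ 1872:Thu 1876:Tue 1880:Sun 1884:Fri 1888:Wed 1892:Mon 1896:Sat✓
Saturday: 1812, 1840, 1868, 1896 → 4.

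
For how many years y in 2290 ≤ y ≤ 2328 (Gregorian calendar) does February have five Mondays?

2

February has 28 days (29 in leap years); it has five Mondays when Monday falls among the first (month-length − 28) days — i.e. when February 1 is Monday in a leap year (never in a common year).
February 1 by year: 2290:Sat 2291:Sun 2292:Mon✓ 2293:Wed 2294:Thu 2295:Fri 2296:Sat 2297:Mon 2298:Tue 2299:Wed 2300:Thu 2301:Fri 2302:Sat 2303:Sun 2304:Mon✓ …(9 more)… 2314:Sun 2315:Mon 2316:Tue 2317:Thu 2318:Fri 2319:Sat 2320:Sun 2321:Tue 2322:Wed 2323:Thu 2324:Fri 2325:Sun 2326:Mon 2327:Tue 2328:Wed
Years with five Mondays: 2292, 2304 → 2.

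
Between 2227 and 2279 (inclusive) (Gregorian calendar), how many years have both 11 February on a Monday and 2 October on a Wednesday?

Check each year's weekday for 11 February and 2 October:
  2227: Sun/Tue  2228: Mon/Thu  2229: Wed/Fri  2230: Thu/Sat  2231: Fri/Sun  2232: Sat/Tue  2233: Mon/Wed ✓  2234: Tue/Thu  2235: Wed/Fri  2236: Thu/Sun  2237: Sat/Mon  2238: Sun/Tue  2239: Mon/Wed ✓  2240: Tue/Fri  …(25 more)…  2266: Sun/Tue  2267: Mon/Wed ✓  2268: Tue/Fri  2269: Thu/Sat  2270: Fri/Sun  2271: Sat/Mon  2272: Sun/Wed  2273: Tue/Thu  2274: Wed/Fri  2275: Thu/Sat  2276: Fri/Mon  2277: Sun/Tue  2278: Mon/Wed ✓  2279: Tue/Thu
Both conditions hold in: 2233, 2239, 2250, 2261, 2267, 2278 — 6.

6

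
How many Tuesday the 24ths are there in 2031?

1

Check the 24th of each month of 2031: Jan 24: Fri, Feb 24: Mon, Mar 24: Mon, Apr 24: Thu, May 24: Sat, Jun 24: Tue, Jul 24: Thu, Aug 24: Sun, Sep 24: Wed, Oct 24: Fri, Nov 24: Mon, Dec 24: Wed.
Tuesday occurs in June — 1 month.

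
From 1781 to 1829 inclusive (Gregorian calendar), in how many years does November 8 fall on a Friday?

Track November 8's weekday year by year (advancing +1, or +2 across a Feb 29):
  1781: Thu  1782: Fri (+1) ✓  1783: Sat (+1)  1784: Mon (+2)  1785: Tue (+1)
  1786: Wed (+1)  1787: Thu (+1)  1788: Sat (+2)  1789: Sun (+1)  1790: Mon (+1)
  1791: Tue (+1)  1792: Thu (+2)  1793: Fri (+1) ✓  1794: Sat (+1)  … (21 more years) …
  1816: Fri (+2) ✓  1817: Sat (+1)  1818: Sun (+1)  1819: Mon (+1)  1820: Wed (+2)
  1821: Thu (+1)  1822: Fri (+1) ✓  1823: Sat (+1)  1824: Mon (+2)  1825: Tue (+1)
  1826: Wed (+1)  1827: Thu (+1)  1828: Sat (+2)  1829: Sun (+1)
Friday years: 1782, 1793, 1799, 1805, 1811, 1816, 1822 — 7 in total.

7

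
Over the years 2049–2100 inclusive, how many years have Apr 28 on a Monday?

8

Track Apr 28's weekday year by year (advancing +1, or +2 across a Feb 29):
  2049: Wed  2050: Thu (+1)  2051: Fri (+1)  2052: Sun (+2)  2053: Mon (+1) ✓
  2054: Tue (+1)  2055: Wed (+1)  2056: Fri (+2)  2057: Sat (+1)  2058: Sun (+1)
  2059: Mon (+1) ✓  2060: Wed (+2)  2061: Thu (+1)  2062: Fri (+1)  … (24 more years) …
  2087: Mon (+1) ✓  2088: Wed (+2)  2089: Thu (+1)  2090: Fri (+1)  2091: Sat (+1)
  2092: Mon (+2) ✓  2093: Tue (+1)  2094: Wed (+1)  2095: Thu (+1)  2096: Sat (+2)
  2097: Sun (+1)  2098: Mon (+1) ✓  2099: Tue (+1)  2100: Wed (+1)
Monday years: 2053, 2059, 2064, 2070, 2081, 2087, 2092, 2098 — 8 in total.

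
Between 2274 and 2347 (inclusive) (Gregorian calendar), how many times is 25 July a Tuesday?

11

Track 25 July's weekday year by year (advancing +1, or +2 across a Feb 29):
  2274: Sat  2275: Sun (+1)  2276: Tue (+2) ✓  2277: Wed (+1)  2278: Thu (+1)
  2279: Fri (+1)  2280: Sun (+2)  2281: Mon (+1)  2282: Tue (+1) ✓  2283: Wed (+1)
  2284: Fri (+2)  2285: Sat (+1)  2286: Sun (+1)  2287: Mon (+1)  … (46 more years) …
  2334: Wed (+1)  2335: Thu (+1)  2336: Sat (+2)  2337: Sun (+1)  2338: Mon (+1)
  2339: Tue (+1) ✓  2340: Thu (+2)  2341: Fri (+1)  2342: Sat (+1)  2343: Sun (+1)
  2344: Tue (+2) ✓  2345: Wed (+1)  2346: Thu (+1)  2347: Fri (+1)
Tuesday years: 2276, 2282, 2293, 2299, 2305, 2311, 2316, 2322, 2333, 2339, 2344 — 11 in total.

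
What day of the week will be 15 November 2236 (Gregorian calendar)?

Tuesday

January 1, 2236 is a Friday.
November 15 is day 320 of the year, i.e. 319 days after Jan 1.
319 mod 7 = 4, so advance 4 weekdays from Friday: Tuesday.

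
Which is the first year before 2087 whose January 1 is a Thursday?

2082

Jan 1 advances by 2 weekdays after a leap year and by 1 after a common year.
2087: Jan 1 is Wednesday.
2086: Tuesday
2085: Monday
2084: Saturday (leap)
2083: Friday
2082: Thursday
2082 begins on a Thursday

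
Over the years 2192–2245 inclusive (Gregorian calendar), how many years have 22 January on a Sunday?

9

Track 22 January's weekday year by year (advancing +1, or +2 across a Feb 29):
  2192: Sun ✓  2193: Tue (+2)  2194: Wed (+1)  2195: Thu (+1)  2196: Fri (+1)
  2197: Sun (+2) ✓  2198: Mon (+1)  2199: Tue (+1)  2200: Wed (+1)  2201: Thu (+1)
  2202: Fri (+1)  2203: Sat (+1)  2204: Sun (+1) ✓  2205: Tue (+2)  … (26 more years) …
  2232: Sun (+1) ✓  2233: Tue (+2)  2234: Wed (+1)  2235: Thu (+1)  2236: Fri (+1)
  2237: Sun (+2) ✓  2238: Mon (+1)  2239: Tue (+1)  2240: Wed (+1)  2241: Fri (+2)
  2242: Sat (+1)  2243: Sun (+1) ✓  2244: Mon (+1)  2245: Wed (+2)
Sunday years: 2192, 2197, 2204, 2209, 2215, 2226, 2232, 2237, 2243 — 9 in total.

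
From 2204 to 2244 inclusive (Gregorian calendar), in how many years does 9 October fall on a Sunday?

6

Track 9 October's weekday year by year (advancing +1, or +2 across a Feb 29):
  2204: Tue  2205: Wed (+1)  2206: Thu (+1)  2207: Fri (+1)  2208: Sun (+2) ✓
  2209: Mon (+1)  2210: Tue (+1)  2211: Wed (+1)  2212: Fri (+2)  2213: Sat (+1)
  2214: Sun (+1) ✓  2215: Mon (+1)  2216: Wed (+2)  2217: Thu (+1)  … (13 more years) …
  2231: Sun (+1) ✓  2232: Tue (+2)  2233: Wed (+1)  2234: Thu (+1)  2235: Fri (+1)
  2236: Sun (+2) ✓  2237: Mon (+1)  2238: Tue (+1)  2239: Wed (+1)  2240: Fri (+2)
  2241: Sat (+1)  2242: Sun (+1) ✓  2243: Mon (+1)  2244: Wed (+2)
Sunday years: 2208, 2214, 2225, 2231, 2236, 2242 — 6 in total.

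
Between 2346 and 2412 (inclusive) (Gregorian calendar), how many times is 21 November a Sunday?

10

Track 21 November's weekday year by year (advancing +1, or +2 across a Feb 29):
  2346: Thu  2347: Fri (+1)  2348: Sun (+2) ✓  2349: Mon (+1)  2350: Tue (+1)
  2351: Wed (+1)  2352: Fri (+2)  2353: Sat (+1)  2354: Sun (+1) ✓  2355: Mon (+1)
  2356: Wed (+2)  2357: Thu (+1)  2358: Fri (+1)  2359: Sat (+1)  … (39 more years) …
  2399: Sun (+1) ✓  2400: Tue (+2)  2401: Wed (+1)  2402: Thu (+1)  2403: Fri (+1)
  2404: Sun (+2) ✓  2405: Mon (+1)  2406: Tue (+1)  2407: Wed (+1)  2408: Fri (+2)
  2409: Sat (+1)  2410: Sun (+1) ✓  2411: Mon (+1)  2412: Wed (+2)
Sunday years: 2348, 2354, 2365, 2371, 2376, 2382, 2393, 2399, 2404, 2410 — 10 in total.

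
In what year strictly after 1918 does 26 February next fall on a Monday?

From one year to the next, a fixed date's weekday advances by 1, or by 2 when a Feb 29 lies between the two dates.
1918: February 26 is Tuesday.
1919: Wednesday (+1)
1920: Thursday (+1)
1921: Saturday (+2)
1922: Sunday (+1)
1923: Monday (+1)
26 February falls on a Monday in 1923.

1923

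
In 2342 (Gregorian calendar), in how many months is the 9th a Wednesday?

Check the 9th of each month of 2342: Jan 9: Fri, Feb 9: Mon, Mar 9: Mon, Apr 9: Thu, May 9: Sat, Jun 9: Tue, Jul 9: Thu, Aug 9: Sun, Sep 9: Wed, Oct 9: Fri, Nov 9: Mon, Dec 9: Wed.
Wednesday occurs in September, December — 2 months.

2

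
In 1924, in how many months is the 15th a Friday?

2

Check the 15th of each month of 1924: Jan 15: Tue, Feb 15: Fri, Mar 15: Sat, Apr 15: Tue, May 15: Thu, Jun 15: Sun, Jul 15: Tue, Aug 15: Fri, Sep 15: Mon, Oct 15: Wed, Nov 15: Sat, Dec 15: Mon.
Friday occurs in February, August — 2 months.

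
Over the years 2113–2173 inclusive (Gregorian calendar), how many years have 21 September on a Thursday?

9

Track 21 September's weekday year by year (advancing +1, or +2 across a Feb 29):
  2113: Thu ✓  2114: Fri (+1)  2115: Sat (+1)  2116: Mon (+2)  2117: Tue (+1)
  2118: Wed (+1)  2119: Thu (+1) ✓  2120: Sat (+2)  2121: Sun (+1)  2122: Mon (+1)
  2123: Tue (+1)  2124: Thu (+2) ✓  2125: Fri (+1)  2126: Sat (+1)  … (33 more years) …
  2160: Sun (+2)  2161: Mon (+1)  2162: Tue (+1)  2163: Wed (+1)  2164: Fri (+2)
  2165: Sat (+1)  2166: Sun (+1)  2167: Mon (+1)  2168: Wed (+2)  2169: Thu (+1) ✓
  2170: Fri (+1)  2171: Sat (+1)  2172: Mon (+2)  2173: Tue (+1)
Thursday years: 2113, 2119, 2124, 2130, 2141, 2147, 2152, 2158, 2169 — 9 in total.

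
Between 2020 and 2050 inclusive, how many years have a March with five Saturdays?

12

March has 31 days; it has five Saturdays when Saturday falls among the first (month-length − 28) days — i.e. when March 1 is one of Saturday/Friday/Thursday.
March 1 by year: 2020:Sun 2021:Mon 2022:Tue 2023:Wed 2024:Fri✓ 2025:Sat✓ 2026:Sun 2027:Mon 2028:Wed 2029:Thu✓ 2030:Fri✓ 2031:Sat✓ 2032:Mon 2033:Tue 2034:Wed 2035:Thu✓ 2036:Sat✓ 2037:Sun 2038:Mon 2039:Tue 2040:Thu✓ 2041:Fri✓ 2042:Sat✓ 2043:Sun 2044:Tue 2045:Wed 2046:Thu✓ 2047:Fri✓ 2048:Sun 2049:Mon 2050:Tue
Years with five Saturdays: 2024, 2025, 2029, 2030, 2031, 2035, 2036, 2040, 2041, 2042, 2046, 2047 → 12.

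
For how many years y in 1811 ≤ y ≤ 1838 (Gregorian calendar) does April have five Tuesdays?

April has 30 days; it has five Tuesdays when Tuesday falls among the first (month-length − 28) days — i.e. when April 1 is one of Tuesday/Monday.
April 1 by year: 1811:Mon✓ 1812:Wed 1813:Thu 1814:Fri 1815:Sat 1816:Mon✓ 1817:Tue✓ 1818:Wed 1819:Thu 1820:Sat 1821:Sun 1822:Mon✓ 1823:Tue✓ 1824:Thu 1825:Fri 1826:Sat 1827:Sun 1828:Tue✓ 1829:Wed 1830:Thu 1831:Fri 1832:Sun 1833:Mon✓ 1834:Tue✓ 1835:Wed 1836:Fri 1837:Sat 1838:Sun
Years with five Tuesdays: 1811, 1816, 1817, 1822, 1823, 1828, 1833, 1834 → 8.

8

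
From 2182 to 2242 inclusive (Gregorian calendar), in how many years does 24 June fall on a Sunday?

9

Track 24 June's weekday year by year (advancing +1, or +2 across a Feb 29):
  2182: Mon  2183: Tue (+1)  2184: Thu (+2)  2185: Fri (+1)  2186: Sat (+1)
  2187: Sun (+1) ✓  2188: Tue (+2)  2189: Wed (+1)  2190: Thu (+1)  2191: Fri (+1)
  2192: Sun (+2) ✓  2193: Mon (+1)  2194: Tue (+1)  2195: Wed (+1)  … (33 more years) …
  2229: Wed (+1)  2230: Thu (+1)  2231: Fri (+1)  2232: Sun (+2) ✓  2233: Mon (+1)
  2234: Tue (+1)  2235: Wed (+1)  2236: Fri (+2)  2237: Sat (+1)  2238: Sun (+1) ✓
  2239: Mon (+1)  2240: Wed (+2)  2241: Thu (+1)  2242: Fri (+1)
Sunday years: 2187, 2192, 2198, 2204, 2210, 2221, 2227, 2232, 2238 — 9 in total.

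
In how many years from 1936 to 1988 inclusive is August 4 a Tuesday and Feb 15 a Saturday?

2

Check each year's weekday for August 4 and Feb 15:
  1936: Tue/Sat ✓  1937: Wed/Mon  1938: Thu/Tue  1939: Fri/Wed  1940: Sun/Thu  1941: Mon/Sat  1942: Tue/Sun  1943: Wed/Mon  1944: Fri/Tue  1945: Sat/Thu  1946: Sun/Fri  1947: Mon/Sat  1948: Wed/Sun  1949: Thu/Tue  …(25 more)…  1975: Mon/Sat  1976: Wed/Sun  1977: Thu/Tue  1978: Fri/Wed  1979: Sat/Thu  1980: Mon/Fri  1981: Tue/Sun  1982: Wed/Mon  1983: Thu/Tue  1984: Sat/Wed  1985: Sun/Fri  1986: Mon/Sat  1987: Tue/Sun  1988: Thu/Mon
Both conditions hold in: 1936, 1964 — 2.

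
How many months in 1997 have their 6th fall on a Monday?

2

Check the 6th of each month of 1997: Jan 6: Mon, Feb 6: Thu, Mar 6: Thu, Apr 6: Sun, May 6: Tue, Jun 6: Fri, Jul 6: Sun, Aug 6: Wed, Sep 6: Sat, Oct 6: Mon, Nov 6: Thu, Dec 6: Sat.
Monday occurs in January, October — 2 months.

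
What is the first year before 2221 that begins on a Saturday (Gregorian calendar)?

Jan 1 advances by 2 weekdays after a leap year and by 1 after a common year.
2221: Jan 1 is Monday.
2220: Saturday (leap)
2220 begins on a Saturday

2220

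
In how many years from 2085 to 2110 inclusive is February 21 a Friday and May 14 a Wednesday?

Check each year's weekday for February 21 and May 14:
  2085: Wed/Mon  2086: Thu/Tue  2087: Fri/Wed ✓  2088: Sat/Fri  2089: Mon/Sat  2090: Tue/Sun  2091: Wed/Mon  2092: Thu/Wed  2093: Sat/Thu  2094: Sun/Fri  2095: Mon/Sat  2096: Tue/Mon  2097: Thu/Tue  2098: Fri/Wed ✓  2099: Sat/Thu  2100: Sun/Fri  2101: Mon/Sat  2102: Tue/Sun  2103: Wed/Mon  2104: Thu/Wed  2105: Sat/Thu  2106: Sun/Fri  2107: Mon/Sat  2108: Tue/Mon  2109: Thu/Tue  2110: Fri/Wed ✓
Both conditions hold in: 2087, 2098, 2110 — 3.

3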